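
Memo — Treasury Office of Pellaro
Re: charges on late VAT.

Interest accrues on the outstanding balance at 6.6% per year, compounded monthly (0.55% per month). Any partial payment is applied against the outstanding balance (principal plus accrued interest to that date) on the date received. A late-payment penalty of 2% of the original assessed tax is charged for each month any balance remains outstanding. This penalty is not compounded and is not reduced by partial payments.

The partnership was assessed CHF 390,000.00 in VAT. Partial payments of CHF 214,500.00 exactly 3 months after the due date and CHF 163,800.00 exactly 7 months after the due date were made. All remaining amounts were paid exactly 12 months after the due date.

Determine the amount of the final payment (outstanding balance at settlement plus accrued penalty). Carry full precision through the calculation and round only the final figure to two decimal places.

CHF 116,424.40

Balance at month 3: CHF 390,000.0000 × (1 + 0.0055)^3 = CHF 396,470.4574…
After CHF 214,500.00 payment: CHF 396,470.4574… − CHF 214,500.00 = CHF 181,970.4574…
Balance at month 7: CHF 181,970.4574… × (1 + 0.0055)^4 = CHF 186,006.9564…
After CHF 163,800.00 payment: CHF 186,006.9564… − CHF 163,800.00 = CHF 22,206.9564…
Balance at month 12: CHF 22,206.9564… × (1 + 0.0055)^5 = CHF 22,824.4023…
Penalty: 12 × 2% × CHF 390,000.00 = CHF 93,600.00
Final settlement = outstanding balance + penalty = CHF 22,824.4023… + CHF 93,600.00 = CHF 116,424.40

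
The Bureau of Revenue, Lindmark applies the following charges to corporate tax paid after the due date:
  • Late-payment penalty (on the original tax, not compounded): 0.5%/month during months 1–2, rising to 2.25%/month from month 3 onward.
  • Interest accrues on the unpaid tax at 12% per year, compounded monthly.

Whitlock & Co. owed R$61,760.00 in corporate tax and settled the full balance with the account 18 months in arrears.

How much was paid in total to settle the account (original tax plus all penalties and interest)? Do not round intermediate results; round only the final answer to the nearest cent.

Penalty, months 1–2: 2 × 0.5% × R$61,760.00 = R$617.60
Penalty, months 3–18: 16 × 2.25% × R$61,760.00 = R$22,233.60
Interest (12%/yr ÷ 12 = 1%/month): R$61,760.00 × ((1 + 0.01)^18 − 1) = R$12,114.0681…
Total = R$61,760.00 + R$22,851.2000 + R$12,114.0681… = R$96,725.27

R$96,725.27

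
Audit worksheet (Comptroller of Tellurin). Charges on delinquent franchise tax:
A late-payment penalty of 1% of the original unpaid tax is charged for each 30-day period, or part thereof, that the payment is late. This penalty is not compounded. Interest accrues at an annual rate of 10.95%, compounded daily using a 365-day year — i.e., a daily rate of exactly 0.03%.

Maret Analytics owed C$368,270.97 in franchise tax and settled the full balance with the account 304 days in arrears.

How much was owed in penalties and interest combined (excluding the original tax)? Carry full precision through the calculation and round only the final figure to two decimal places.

Penalty periods: ⌈304/30⌉ = 11; penalty = 11 × 1% × C$368,270.97 = C$40,509.81…
Interest: C$368,270.97 × ((1 + 0.0003)^304 − 1) = C$368,270.97 × 0.09547310… = C$35,159.9703…
Penalties + interest = C$40,509.8067 + C$35,159.9703… = C$75,669.78

C$75,669.78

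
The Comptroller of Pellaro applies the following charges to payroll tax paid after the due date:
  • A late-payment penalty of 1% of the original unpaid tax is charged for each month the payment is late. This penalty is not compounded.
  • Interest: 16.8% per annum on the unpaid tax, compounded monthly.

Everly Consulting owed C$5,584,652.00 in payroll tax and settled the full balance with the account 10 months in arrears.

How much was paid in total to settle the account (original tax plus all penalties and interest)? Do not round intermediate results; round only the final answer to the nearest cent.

Late-payment penalty = 1% × C$5,584,652.00 × 10 mo = C$558,465.20
Interest (16.8%/yr ÷ 12 = 1.4%/month): C$5,584,652.00 × ((1 + 0.014)^10 − 1) = C$832,992.6440…
Total = C$5,584,652.00 + C$558,465.2000 + C$832,992.6440… = C$6,976,109.84

C$6,976,109.84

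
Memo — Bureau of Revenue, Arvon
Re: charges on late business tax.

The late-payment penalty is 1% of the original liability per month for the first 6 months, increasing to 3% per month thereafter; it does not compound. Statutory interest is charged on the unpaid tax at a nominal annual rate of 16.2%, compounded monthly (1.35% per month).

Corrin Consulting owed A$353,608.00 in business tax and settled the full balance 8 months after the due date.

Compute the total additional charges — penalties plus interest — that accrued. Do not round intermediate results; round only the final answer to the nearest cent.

Penalty, months 1–6: 6 × 1% × A$353,608.00 = A$21,216.48
Penalty, months 7–8: 2 × 3% × A$353,608.00 = A$21,216.48
Interest: A$353,608.00 × ((1 + 0.0135)^8 − 1) = A$353,608.00 × 0.1132431… = A$40,043.6772…
Penalties + interest = A$42,432.9600 + A$40,043.6772… = A$82,476.64

A$82,476.64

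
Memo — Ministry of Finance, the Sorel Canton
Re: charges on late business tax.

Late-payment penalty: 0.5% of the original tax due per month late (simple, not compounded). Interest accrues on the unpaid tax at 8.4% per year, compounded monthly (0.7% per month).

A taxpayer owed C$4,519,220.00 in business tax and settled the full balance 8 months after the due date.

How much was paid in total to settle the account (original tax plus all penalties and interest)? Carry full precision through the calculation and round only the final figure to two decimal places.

C$4,959,353.06

Late-payment penalty: 8 × 0.5% × C$4,519,220.00 = C$180,768.80
Interest: C$4,519,220.00 × ((1 + 0.007)^8 − 1) = C$4,519,220.00 × 0.0573914… = C$259,364.2588…
Total = C$4,519,220.00 + C$180,768.8000 + C$259,364.2588… = C$4,959,353.06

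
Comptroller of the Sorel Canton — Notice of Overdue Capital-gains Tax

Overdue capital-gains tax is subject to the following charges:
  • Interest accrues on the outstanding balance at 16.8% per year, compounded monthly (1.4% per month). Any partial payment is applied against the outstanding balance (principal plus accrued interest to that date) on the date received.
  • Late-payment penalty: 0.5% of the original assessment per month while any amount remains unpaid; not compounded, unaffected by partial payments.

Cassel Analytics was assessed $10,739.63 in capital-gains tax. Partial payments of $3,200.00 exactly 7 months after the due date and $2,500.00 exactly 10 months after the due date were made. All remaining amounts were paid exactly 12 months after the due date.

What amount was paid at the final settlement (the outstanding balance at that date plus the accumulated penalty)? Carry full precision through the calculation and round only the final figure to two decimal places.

$7,333.04

Balance at month 7: $10,739.6300 × (1 + 0.014)^7 = $11,837.3641…
After $3,200.00 payment: $11,837.3641… − $3,200.00 = $8,637.3641…
Balance at month 10: $8,637.3641… × (1 + 0.014)^3 = $9,005.2358…
After $2,500.00 payment: $9,005.2358… − $2,500.00 = $6,505.2358…
Balance at month 12: $6,505.2358… × (1 + 0.014)^2 = $6,688.6574…
Penalty: 12 × 0.5% × $10,739.63 = $644.38…
Final settlement = outstanding balance + penalty = $6,688.6574… + $644.38… = $7,333.04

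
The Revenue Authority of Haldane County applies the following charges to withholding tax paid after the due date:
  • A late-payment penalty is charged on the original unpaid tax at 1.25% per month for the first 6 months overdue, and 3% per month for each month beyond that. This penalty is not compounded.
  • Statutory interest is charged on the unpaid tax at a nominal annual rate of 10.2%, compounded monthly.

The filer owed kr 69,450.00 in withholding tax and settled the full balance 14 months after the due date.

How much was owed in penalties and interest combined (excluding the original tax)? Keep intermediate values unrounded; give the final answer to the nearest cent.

kr 30,613.81

Penalty, months 1–6: 6 × 1.25% × kr 69,450.00 = kr 5,208.75
Penalty, months 7–14: 8 × 3% × kr 69,450.00 = kr 16,668.00
Interest (10.2%/yr ÷ 12 = 0.85%/month): kr 69,450.00 × ((1 + 0.0085)^14 − 1) = kr 8,737.0605…
Penalties + interest = kr 21,876.7500 + kr 8,737.0605… = kr 30,613.81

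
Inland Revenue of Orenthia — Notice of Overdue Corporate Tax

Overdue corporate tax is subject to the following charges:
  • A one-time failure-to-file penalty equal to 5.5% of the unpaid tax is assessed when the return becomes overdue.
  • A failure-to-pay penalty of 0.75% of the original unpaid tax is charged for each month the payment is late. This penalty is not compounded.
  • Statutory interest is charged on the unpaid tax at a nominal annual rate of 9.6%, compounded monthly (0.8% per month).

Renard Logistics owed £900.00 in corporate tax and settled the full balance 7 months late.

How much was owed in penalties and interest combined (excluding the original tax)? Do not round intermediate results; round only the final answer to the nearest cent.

Failure-to-file penalty: 5.5% × £900.00 = £49.50
Failure-to-pay penalty = 0.75% × £900.00 × 7 mo = £47.25
Interest: £900.00 × ((1 + 0.008)^7 − 1) = £900.00 × 0.0573621… = £51.6259…
Penalties + interest = £96.7500 + £51.6259… = £148.38

£148.38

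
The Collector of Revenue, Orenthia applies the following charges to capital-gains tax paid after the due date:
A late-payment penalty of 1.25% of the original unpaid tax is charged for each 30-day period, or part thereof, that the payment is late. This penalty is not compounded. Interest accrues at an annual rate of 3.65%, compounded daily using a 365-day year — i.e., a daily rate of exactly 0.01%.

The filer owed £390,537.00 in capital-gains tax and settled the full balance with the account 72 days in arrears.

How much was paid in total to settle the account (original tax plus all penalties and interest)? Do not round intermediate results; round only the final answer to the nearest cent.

Penalty periods: ⌈72/30⌉ = 3; penalty = 3 × 1.25% × £390,537.00 = £14,645.14…
Interest: £390,537.00 × ((1 + 0.0001)^72 − 1) = £390,537.00 × 0.00722562… = £2,821.8719…
Total = £390,537.00 + £14,645.1375 + £2,821.8719… = £408,004.01

£408,004.01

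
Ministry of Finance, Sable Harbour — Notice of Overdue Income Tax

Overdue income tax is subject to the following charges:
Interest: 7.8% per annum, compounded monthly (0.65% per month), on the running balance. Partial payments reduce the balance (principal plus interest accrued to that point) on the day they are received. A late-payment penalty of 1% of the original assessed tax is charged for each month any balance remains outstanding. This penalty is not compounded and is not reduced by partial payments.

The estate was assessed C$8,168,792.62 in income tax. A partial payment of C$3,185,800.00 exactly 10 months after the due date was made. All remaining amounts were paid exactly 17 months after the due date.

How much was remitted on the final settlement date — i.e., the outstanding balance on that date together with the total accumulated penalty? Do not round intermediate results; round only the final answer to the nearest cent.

C$7,175,026.29

Balance at month 10: C$8,168,792.6200 × (1 + 0.0065)^10 = C$8,715,567.3460…
After C$3,185,800.00 payment: C$8,715,567.3460… − C$3,185,800.00 = C$5,529,767.3460…
Balance at month 17: C$5,529,767.3460… × (1 + 0.0065)^7 = C$5,786,331.5446…
Penalty: 17 × 1% × C$8,168,792.62 = C$1,388,694.75…
Final settlement = outstanding balance + penalty = C$5,786,331.5446… + C$1,388,694.75… = C$7,175,026.29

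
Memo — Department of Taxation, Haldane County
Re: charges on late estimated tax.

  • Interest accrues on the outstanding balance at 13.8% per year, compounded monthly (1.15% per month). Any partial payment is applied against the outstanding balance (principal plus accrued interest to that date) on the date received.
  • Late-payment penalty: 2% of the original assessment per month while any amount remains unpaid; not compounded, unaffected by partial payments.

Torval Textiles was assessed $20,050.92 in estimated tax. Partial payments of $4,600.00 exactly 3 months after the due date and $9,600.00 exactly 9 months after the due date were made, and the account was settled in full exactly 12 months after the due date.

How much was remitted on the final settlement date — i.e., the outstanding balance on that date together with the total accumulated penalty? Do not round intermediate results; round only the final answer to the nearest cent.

Balance at month 3: $20,050.9200 × (1 + 0.0115)^3 = $20,750.6624…
After $4,600.00 payment: $20,750.6624… − $4,600.00 = $16,150.6624…
Balance at month 9: $16,150.6624… × (1 + 0.0115)^6 = $17,297.5925…
After $9,600.00 payment: $17,297.5925… − $9,600.00 = $7,697.5925…
Balance at month 12: $7,697.5925… × (1 + 0.0115)^3 = $7,966.2252…
Penalty: 12 × 2% × $20,050.92 = $4,812.22…
Final settlement = outstanding balance + penalty = $7,966.2252… + $4,812.22… = $12,778.45

$12,778.45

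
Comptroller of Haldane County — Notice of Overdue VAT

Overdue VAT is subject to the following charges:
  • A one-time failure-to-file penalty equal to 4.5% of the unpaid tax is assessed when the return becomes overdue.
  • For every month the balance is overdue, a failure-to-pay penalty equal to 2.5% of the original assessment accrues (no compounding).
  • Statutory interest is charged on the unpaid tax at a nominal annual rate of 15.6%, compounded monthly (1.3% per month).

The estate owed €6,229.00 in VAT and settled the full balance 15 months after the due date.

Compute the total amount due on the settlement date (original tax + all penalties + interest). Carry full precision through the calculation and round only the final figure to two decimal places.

€10,176.85

Failure-to-file penalty: 4.5% × €6,229.00 = €280.31…
Failure-to-pay penalty: 15 × 2.5% × €6,229.00 = €2,335.88…
Interest: €6,229.00 × ((1 + 0.013)^15 − 1) = €6,229.00 × 0.2137848… = €1,331.6653…
Total = €6,229.00 + €2,616.1800 + €1,331.6653… = €10,176.85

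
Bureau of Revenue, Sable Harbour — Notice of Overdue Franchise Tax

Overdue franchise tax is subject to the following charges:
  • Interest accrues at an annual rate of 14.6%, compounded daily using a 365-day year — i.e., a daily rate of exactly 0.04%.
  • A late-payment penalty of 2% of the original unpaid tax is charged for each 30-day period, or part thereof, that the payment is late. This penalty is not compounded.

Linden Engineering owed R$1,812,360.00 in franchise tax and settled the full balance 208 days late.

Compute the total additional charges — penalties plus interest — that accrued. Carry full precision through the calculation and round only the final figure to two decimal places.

R$410,936.43

Penalty periods: ⌈208/30⌉ = 7; penalty = 7 × 2% × R$1,812,360.00 = R$253,730.40
Interest: R$1,812,360.00 × ((1 + 0.0004)^208 − 1) = R$1,812,360.00 × 0.08674106… = R$157,206.0274…
Penalties + interest = R$253,730.4000 + R$157,206.0274… = R$410,936.43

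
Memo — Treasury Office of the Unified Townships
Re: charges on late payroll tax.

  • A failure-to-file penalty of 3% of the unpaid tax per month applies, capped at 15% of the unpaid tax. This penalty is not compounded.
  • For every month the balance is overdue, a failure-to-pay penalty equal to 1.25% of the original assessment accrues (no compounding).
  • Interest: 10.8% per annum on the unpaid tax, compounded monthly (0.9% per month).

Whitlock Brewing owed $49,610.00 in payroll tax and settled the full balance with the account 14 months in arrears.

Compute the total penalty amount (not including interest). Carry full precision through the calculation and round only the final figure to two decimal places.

$16,123.25

Failure-to-file: 14 × 3% × $49,610.00 = $20,836.20, capped at 15% × $49,610.00 = $7,441.50
Failure-to-pay penalty: 14 × 1.25% × $49,610.00 = $8,681.75
Total penalty = $7,441.50 + $8,681.75 = $16,123.25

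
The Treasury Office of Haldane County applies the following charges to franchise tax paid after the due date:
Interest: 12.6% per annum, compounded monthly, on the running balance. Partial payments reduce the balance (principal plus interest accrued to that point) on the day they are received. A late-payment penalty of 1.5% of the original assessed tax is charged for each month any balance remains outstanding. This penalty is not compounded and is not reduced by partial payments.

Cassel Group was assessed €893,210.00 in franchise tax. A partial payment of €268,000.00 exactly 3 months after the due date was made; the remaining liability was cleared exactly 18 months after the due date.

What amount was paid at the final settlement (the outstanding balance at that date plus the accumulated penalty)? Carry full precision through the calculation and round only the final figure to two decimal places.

€1,005,680.10

Monthly rate = 12.6% ÷ 12 = 1.05%
Balance at month 3: €893,210.0000 × (1 + 0.0105)^3 = €921,642.5782…
After €268,000.00 payment: €921,642.5782… − €268,000.00 = €653,642.5782…
Balance at month 18: €653,642.5782… × (1 + 0.0105)^15 = €764,513.4004…
Penalty: 18 × 1.5% × €893,210.00 = €241,166.70
Final settlement = outstanding balance + penalty = €764,513.4004… + €241,166.70 = €1,005,680.10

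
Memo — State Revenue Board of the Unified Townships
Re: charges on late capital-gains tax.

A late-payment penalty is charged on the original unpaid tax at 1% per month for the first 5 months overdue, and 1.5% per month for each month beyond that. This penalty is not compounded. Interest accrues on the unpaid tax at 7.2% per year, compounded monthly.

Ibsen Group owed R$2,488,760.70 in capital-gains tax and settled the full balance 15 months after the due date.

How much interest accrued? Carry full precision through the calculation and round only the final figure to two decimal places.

R$233,645.04

Interest (7.2%/yr ÷ 12 = 0.6%/month): R$2,488,760.70 × ((1 + 0.006)^15 − 1) = R$233,645.0353…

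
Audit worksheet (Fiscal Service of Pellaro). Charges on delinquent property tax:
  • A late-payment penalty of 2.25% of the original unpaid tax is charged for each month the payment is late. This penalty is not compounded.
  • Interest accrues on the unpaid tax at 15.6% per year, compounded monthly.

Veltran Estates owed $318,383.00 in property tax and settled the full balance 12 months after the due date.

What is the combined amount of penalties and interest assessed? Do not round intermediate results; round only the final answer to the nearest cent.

Late-payment penalty: 12 × 2.25% × $318,383.00 = $85,963.41
Interest (15.6%/yr ÷ 12 = 1.3%/month): $318,383.00 × ((1 + 0.013)^12 − 1) = $53,377.4755…
Penalties + interest = $85,963.4100 + $53,377.4755… = $139,340.89

$139,340.89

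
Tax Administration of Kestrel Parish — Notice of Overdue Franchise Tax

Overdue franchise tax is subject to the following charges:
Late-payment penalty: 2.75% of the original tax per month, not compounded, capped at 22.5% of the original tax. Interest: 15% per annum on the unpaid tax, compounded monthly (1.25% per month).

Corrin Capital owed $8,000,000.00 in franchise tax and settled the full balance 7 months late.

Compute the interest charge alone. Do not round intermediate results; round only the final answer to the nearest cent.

$726,803.76

Interest: $8,000,000.00 × ((1 + 0.0125)^7 − 1) = $8,000,000.00 × 0.0908505… = $726,803.7624…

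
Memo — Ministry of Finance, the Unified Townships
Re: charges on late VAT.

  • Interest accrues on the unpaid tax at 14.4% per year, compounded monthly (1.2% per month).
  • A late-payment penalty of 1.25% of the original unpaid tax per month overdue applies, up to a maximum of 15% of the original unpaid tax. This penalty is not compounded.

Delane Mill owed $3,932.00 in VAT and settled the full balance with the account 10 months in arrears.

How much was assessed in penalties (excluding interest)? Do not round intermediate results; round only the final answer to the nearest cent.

$491.50

Penalty: 10 × 1.25% × $3,932.00 = $491.50 (below the 15% cap of $589.80)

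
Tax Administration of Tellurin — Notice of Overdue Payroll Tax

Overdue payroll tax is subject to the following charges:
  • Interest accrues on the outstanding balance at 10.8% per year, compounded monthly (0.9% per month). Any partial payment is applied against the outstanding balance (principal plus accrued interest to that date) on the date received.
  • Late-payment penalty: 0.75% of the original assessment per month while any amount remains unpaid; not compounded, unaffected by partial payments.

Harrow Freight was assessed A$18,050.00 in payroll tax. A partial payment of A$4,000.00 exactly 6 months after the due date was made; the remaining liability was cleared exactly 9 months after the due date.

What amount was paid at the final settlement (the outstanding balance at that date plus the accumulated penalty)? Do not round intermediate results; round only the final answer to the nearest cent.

A$16,675.20

Balance at month 6: A$18,050.0000 × (1 + 0.009)^6 = A$19,046.8957…
After A$4,000.00 payment: A$19,046.8957… − A$4,000.00 = A$15,046.8957…
Balance at month 9: A$15,046.8957… × (1 + 0.009)^3 = A$15,456.8293…
Penalty: 9 × 0.75% × A$18,050.00 = A$1,218.38…
Final settlement = outstanding balance + penalty = A$15,456.8293… + A$1,218.38… = A$16,675.20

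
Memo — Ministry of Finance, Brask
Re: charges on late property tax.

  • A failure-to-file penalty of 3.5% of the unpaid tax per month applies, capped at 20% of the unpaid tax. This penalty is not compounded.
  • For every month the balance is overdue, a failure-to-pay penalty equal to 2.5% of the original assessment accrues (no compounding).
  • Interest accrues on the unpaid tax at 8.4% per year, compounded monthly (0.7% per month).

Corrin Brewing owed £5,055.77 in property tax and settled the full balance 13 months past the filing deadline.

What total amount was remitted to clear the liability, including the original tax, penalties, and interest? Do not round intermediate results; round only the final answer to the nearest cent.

Failure-to-file: 13 × 3.5% × £5,055.77 = £2,300.38…, capped at 20% × £5,055.77 = £1,011.15…
Failure-to-pay penalty: 13 × 2.5% × £5,055.77 = £1,643.13…
Interest: £5,055.77 × ((1 + 0.007)^13 − 1) = £5,055.77 × 0.0949218… = £479.9030…
Total = £5,055.77 + £2,654.2793… + £479.9030… = £8,189.95

£8,189.95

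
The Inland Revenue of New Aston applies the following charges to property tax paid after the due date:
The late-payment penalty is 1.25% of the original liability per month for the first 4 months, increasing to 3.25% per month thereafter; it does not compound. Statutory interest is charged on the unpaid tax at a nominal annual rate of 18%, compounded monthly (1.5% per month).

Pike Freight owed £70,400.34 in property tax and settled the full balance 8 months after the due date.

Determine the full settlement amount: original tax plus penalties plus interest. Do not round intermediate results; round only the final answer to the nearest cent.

Penalty, months 1–4: 4 × 1.25% × £70,400.34 = £3,520.02…
Penalty, months 5–8: 4 × 3.25% × £70,400.34 = £9,152.04…
Interest: £70,400.34 × ((1 + 0.015)^8 − 1) = £70,400.34 × 0.1264926… = £8,905.1211…
Total = £70,400.34 + £12,672.0612 + £8,905.1211… = £91,977.52

£91,977.52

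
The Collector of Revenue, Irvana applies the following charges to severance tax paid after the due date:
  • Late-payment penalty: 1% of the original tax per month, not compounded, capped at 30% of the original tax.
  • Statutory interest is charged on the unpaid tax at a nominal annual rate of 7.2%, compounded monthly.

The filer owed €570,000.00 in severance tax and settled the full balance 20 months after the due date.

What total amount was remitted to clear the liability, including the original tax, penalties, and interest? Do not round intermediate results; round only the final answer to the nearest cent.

Penalty: 20 × 1% × €570,000.00 = €114,000.00 (below the 30% cap of €171,000.00)
Interest (7.2%/yr ÷ 12 = 0.6%/month): €570,000.00 × ((1 + 0.006)^20 − 1) = €72,442.8057…
Total = €570,000.00 + €114,000.0000 + €72,442.8057… = €756,442.81

€756,442.81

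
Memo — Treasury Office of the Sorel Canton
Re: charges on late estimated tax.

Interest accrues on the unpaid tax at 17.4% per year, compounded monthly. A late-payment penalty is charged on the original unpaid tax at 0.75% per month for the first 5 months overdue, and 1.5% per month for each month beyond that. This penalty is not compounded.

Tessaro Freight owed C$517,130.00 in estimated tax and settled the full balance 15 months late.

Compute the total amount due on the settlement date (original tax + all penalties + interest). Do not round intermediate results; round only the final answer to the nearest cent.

Penalty, months 1–5: 5 × 0.75% × C$517,130.00 = C$19,392.38…
Penalty, months 6–15: 10 × 1.5% × C$517,130.00 = C$77,569.50
Interest (17.4%/yr ÷ 12 = 1.45%/month): C$517,130.00 × ((1 + 0.0145)^15 − 1) = C$124,641.6133…
Total = C$517,130.00 + C$96,961.8750 + C$124,641.6133… = C$738,733.49

C$738,733.49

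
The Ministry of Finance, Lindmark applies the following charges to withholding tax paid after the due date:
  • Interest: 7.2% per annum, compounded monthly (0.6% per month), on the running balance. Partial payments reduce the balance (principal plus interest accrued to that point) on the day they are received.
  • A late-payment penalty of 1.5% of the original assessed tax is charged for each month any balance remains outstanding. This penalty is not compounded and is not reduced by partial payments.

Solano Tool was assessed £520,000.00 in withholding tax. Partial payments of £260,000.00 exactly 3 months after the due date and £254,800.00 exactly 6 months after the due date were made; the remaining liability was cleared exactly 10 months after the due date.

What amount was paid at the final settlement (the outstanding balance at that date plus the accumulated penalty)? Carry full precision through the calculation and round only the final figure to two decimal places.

Balance at month 3: £520,000.0000 × (1 + 0.006)^3 = £529,416.2723…
After £260,000.00 payment: £529,416.2723… − £260,000.00 = £269,416.2723…
Balance at month 6: £269,416.2723… × (1 + 0.006)^3 = £274,294.9204…
After £254,800.00 payment: £274,294.9204… − £254,800.00 = £19,494.9204…
Balance at month 10: £19,494.9204… × (1 + 0.006)^4 = £19,967.0262…
Penalty: 10 × 1.5% × £520,000.00 = £78,000.00
Final settlement = outstanding balance + penalty = £19,967.0262… + £78,000.00 = £97,967.03

£97,967.03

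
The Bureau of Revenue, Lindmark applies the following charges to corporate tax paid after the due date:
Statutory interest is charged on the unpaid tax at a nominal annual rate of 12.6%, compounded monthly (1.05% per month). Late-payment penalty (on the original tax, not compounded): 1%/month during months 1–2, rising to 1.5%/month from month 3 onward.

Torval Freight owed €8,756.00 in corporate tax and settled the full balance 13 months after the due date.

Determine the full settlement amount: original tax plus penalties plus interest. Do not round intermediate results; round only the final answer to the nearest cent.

€11,649.33

Penalty, months 1–2: 2 × 1% × €8,756.00 = €175.12
Penalty, months 3–13: 11 × 1.5% × €8,756.00 = €1,444.74
Interest: €8,756.00 × ((1 + 0.0105)^13 − 1) = €8,756.00 × 0.1454394… = €1,273.4677…
Total = €8,756.00 + €1,619.8600 + €1,273.4677… = €11,649.33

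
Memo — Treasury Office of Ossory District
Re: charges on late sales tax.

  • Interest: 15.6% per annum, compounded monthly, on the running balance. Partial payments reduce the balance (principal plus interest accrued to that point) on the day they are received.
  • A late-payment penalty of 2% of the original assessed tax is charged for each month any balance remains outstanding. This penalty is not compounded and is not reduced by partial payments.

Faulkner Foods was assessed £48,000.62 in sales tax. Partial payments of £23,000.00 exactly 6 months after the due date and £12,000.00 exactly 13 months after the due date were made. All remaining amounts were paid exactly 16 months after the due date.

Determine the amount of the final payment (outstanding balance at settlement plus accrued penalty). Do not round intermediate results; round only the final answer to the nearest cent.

£35,734.80

Monthly rate = 15.6% ÷ 12 = 1.3%
Balance at month 6: £48,000.6200 × (1 + 0.013)^6 = £51,868.4798…
After £23,000.00 payment: £51,868.4798… − £23,000.00 = £28,868.4798…
Balance at month 13: £28,868.4798… × (1 + 0.013)^7 = £31,600.2146…
After £12,000.00 payment: £31,600.2146… − £12,000.00 = £19,600.2146…
Balance at month 16: £19,600.2146… × (1 + 0.013)^3 = £20,374.6033…
Penalty: 16 × 2% × £48,000.62 = £15,360.20…
Final settlement = outstanding balance + penalty = £20,374.6033… + £15,360.20… = £35,734.80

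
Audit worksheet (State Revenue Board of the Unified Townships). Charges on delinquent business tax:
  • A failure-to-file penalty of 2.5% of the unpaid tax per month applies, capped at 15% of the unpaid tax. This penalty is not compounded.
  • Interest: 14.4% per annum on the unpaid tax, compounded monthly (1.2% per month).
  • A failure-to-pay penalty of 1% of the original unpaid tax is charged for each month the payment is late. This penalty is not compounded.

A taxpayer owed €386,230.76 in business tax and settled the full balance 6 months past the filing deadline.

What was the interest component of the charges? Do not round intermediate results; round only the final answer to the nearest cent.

Interest: €386,230.76 × ((1 + 0.012)^6 − 1) = €386,230.76 × 0.0741949… = €28,656.3420…

€28,656.34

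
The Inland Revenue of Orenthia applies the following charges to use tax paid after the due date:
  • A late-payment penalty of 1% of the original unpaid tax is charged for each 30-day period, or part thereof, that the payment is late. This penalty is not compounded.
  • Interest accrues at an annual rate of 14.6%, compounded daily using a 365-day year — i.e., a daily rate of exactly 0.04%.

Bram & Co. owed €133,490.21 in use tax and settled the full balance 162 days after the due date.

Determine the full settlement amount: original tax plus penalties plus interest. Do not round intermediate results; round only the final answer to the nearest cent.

Penalty periods: ⌈162/30⌉ = 6; penalty = 6 × 1% × €133,490.21 = €8,009.41…
Interest: €133,490.21 × ((1 + 0.0004)^162 − 1) = €133,490.21 × 0.06693179… = €8,934.7387…
Total = €133,490.21 + €8,009.4126 + €8,934.7387… = €150,434.36

€150,434.36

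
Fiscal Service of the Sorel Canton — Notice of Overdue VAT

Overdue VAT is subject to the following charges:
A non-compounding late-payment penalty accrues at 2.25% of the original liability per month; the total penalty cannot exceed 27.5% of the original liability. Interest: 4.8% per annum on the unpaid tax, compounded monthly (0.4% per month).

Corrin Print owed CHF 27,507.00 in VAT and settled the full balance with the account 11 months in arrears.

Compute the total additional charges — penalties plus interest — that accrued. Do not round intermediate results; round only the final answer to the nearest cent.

Penalty: 11 × 2.25% × CHF 27,507.00 = CHF 6,807.98… (below the 27.5% cap of CHF 7,564.43…)
Interest: CHF 27,507.00 × ((1 + 0.004)^11 − 1) = CHF 27,507.00 × 0.0448906… = CHF 1,234.8070…
Penalties + interest = CHF 6,807.9825 + CHF 1,234.8070… = CHF 8,042.79

CHF 8,042.79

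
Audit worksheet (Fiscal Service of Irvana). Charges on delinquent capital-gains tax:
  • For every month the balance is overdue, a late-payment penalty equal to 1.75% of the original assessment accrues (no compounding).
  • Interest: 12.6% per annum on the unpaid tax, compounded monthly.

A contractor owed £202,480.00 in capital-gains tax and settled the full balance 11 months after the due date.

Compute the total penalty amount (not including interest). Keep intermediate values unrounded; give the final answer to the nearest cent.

£38,977.40

Late-payment penalty: 11 × 1.75% × £202,480.00 = £38,977.40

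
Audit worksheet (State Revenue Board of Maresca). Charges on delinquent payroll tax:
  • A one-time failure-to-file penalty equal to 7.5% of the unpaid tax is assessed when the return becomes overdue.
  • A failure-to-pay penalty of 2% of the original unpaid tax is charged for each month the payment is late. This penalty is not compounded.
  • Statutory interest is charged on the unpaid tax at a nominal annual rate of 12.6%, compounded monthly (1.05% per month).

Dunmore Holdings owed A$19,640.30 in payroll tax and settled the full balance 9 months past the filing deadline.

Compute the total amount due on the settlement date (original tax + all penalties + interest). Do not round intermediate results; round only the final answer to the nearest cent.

A$26,584.48

Failure-to-file penalty: 7.5% × A$19,640.30 = A$1,473.02…
Failure-to-pay penalty: 9 × 2% × A$19,640.30 = A$3,535.25…
Interest: A$19,640.30 × ((1 + 0.0105)^9 − 1) = A$19,640.30 × 0.0985678… = A$1,935.9009…
Total = A$19,640.30 + A$5,008.2765 + A$1,935.9009… = A$26,584.48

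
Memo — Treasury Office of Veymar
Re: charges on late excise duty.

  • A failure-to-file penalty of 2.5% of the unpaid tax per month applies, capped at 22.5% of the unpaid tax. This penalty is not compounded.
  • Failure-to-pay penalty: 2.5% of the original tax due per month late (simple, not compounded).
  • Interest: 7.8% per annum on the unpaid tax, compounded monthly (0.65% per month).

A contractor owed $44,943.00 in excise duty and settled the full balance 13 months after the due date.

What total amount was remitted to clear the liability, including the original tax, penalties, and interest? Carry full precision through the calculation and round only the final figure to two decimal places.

$73,611.03

Failure-to-file: 13 × 2.5% × $44,943.00 = $14,606.48…, capped at 22.5% × $44,943.00 = $10,112.18…
Failure-to-pay penalty: 13 × 2.5% × $44,943.00 = $14,606.48…
Interest: $44,943.00 × ((1 + 0.0065)^13 − 1) = $44,943.00 × 0.0878753… = $3,949.3811…
Total = $44,943.00 + $24,718.6500 + $3,949.3811… = $73,611.03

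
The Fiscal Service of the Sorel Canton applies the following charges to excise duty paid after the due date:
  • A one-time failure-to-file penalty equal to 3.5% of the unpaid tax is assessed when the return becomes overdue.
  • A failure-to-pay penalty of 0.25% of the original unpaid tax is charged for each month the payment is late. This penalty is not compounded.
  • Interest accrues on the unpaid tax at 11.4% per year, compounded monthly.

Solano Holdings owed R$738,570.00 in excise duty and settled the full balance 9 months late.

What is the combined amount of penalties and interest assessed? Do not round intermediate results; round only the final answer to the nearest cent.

Failure-to-file penalty: 3.5% × R$738,570.00 = R$25,849.95
Failure-to-pay penalty = 0.25% × R$738,570.00 × 9 mo = R$16,617.83…
Interest (11.4%/yr ÷ 12 = 0.95%/month): R$738,570.00 × ((1 + 0.0095)^9 − 1) = R$65,601.3056…
Penalties + interest = R$42,467.7750 + R$65,601.3056… = R$108,069.08

R$108,069.08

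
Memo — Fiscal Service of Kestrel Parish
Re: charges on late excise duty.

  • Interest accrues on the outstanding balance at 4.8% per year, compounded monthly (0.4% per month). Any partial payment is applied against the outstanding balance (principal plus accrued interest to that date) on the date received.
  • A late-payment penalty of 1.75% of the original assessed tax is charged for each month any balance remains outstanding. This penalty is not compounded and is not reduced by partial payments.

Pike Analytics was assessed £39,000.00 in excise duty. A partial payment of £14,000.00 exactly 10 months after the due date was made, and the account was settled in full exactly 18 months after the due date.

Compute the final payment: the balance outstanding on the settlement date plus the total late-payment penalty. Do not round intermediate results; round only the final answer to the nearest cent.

£39,736.22

Balance at month 10: £39,000.0000 × (1 + 0.004)^10 = £40,588.3816…
After £14,000.00 payment: £40,588.3816… − £14,000.00 = £26,588.3816…
Balance at month 18: £26,588.3816… × (1 + 0.004)^8 = £27,451.2172…
Penalty: 18 × 1.75% × £39,000.00 = £12,285.00
Final settlement = outstanding balance + penalty = £27,451.2172… + £12,285.00 = £39,736.22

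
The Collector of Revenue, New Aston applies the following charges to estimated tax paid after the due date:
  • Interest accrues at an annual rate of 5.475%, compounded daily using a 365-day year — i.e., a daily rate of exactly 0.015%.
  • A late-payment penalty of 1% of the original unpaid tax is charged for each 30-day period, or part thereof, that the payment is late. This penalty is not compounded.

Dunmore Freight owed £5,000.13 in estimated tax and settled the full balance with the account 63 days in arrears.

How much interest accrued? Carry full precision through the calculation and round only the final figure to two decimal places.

Interest: £5,000.13 × ((1 + 0.00015)^63 − 1) = £5,000.13 × 0.00949408… = £47.4716…

£47.47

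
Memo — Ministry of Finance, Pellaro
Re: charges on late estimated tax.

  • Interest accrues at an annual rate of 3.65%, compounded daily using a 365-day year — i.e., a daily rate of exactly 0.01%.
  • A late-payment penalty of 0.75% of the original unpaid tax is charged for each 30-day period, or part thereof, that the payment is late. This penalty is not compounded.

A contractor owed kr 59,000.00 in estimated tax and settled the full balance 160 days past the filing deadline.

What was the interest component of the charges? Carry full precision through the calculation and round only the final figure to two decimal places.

kr 951.54

Interest: kr 59,000.00 × ((1 + 0.0001)^160 − 1) = kr 59,000.00 × 0.01612787… = kr 951.5445…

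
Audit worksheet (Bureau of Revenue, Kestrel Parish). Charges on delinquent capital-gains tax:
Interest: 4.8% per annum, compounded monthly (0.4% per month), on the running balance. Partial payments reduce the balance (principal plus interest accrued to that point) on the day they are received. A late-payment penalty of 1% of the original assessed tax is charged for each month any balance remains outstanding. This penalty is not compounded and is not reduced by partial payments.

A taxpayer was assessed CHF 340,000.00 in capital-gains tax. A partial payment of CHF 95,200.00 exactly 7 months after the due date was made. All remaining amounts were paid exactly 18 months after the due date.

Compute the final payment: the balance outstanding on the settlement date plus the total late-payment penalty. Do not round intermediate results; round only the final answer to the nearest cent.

Balance at month 7: CHF 340,000.0000 × (1 + 0.004)^7 = CHF 349,635.0047…
After CHF 95,200.00 payment: CHF 349,635.0047… − CHF 95,200.00 = CHF 254,435.0047…
Balance at month 18: CHF 254,435.0047… × (1 + 0.004)^11 = CHF 265,856.7561…
Penalty: 18 × 1% × CHF 340,000.00 = CHF 61,200.00
Final settlement = outstanding balance + penalty = CHF 265,856.7561… + CHF 61,200.00 = CHF 327,056.76

CHF 327,056.76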